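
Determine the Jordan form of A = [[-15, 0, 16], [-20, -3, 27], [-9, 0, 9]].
J = [[-3, 1, 0], [0, -3, 1], [0, 0, -3]]

The characteristic polynomial is det(xI - A) = (x + 3)^3, so the eigenvalues are -3 (algebraic multiplicity 3).

For λ = -3: rank(A + 3I) = 2, rank((A + 3I)^2) = 1, rank((A + 3I)^3) = 0. The eigenspace has dimension 3 - 2 = 1, so there is 1 Jordan block; the rank sequence gives block sizes [3].

Assembling the blocks gives the Jordan form J above.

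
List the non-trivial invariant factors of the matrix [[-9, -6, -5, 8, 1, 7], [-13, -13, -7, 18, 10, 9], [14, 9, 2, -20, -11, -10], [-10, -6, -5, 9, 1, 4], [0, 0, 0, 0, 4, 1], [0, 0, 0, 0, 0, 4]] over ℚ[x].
(x - 4)^2(x - 1)(x + 4)^3

The Jordan structure of A has elementary divisors (x + 4)^3, (x - 1), (x - 4)^2. Arranging the block sizes at each eigenvalue in decreasing order and taking row products gives the invariant factors.

Invariant factors (smallest first, each dividing the next): (x - 4)^2(x - 1)(x + 4)^3.

Check: the last factor (x - 4)^2(x - 1)(x + 4)^3 is the minimal polynomial, and the product (x - 4)^2(x - 1)(x + 4)^3 is the characteristic polynomial.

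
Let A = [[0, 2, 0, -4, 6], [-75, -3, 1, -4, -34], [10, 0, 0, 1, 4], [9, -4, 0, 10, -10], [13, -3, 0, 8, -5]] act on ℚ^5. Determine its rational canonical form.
R = [[0, 0, 0, 0, -4], [1, 0, 0, 0, 4], [0, 1, 0, 0, 4], [0, 0, 1, 0, -5], [0, 0, 0, 1, 2]]

The invariant factors of A (the non-unit diagonal entries of the Smith normal form of xI - A over ℚ[x]) are (x - 1)^2(x^3 + 4x + 4), each dividing the next. The characteristic polynomial is their product, (x - 1)^2(x^3 + 4x + 4).

The rational canonical form is the block-diagonal matrix of companion matrices C(f_i):
R = [[0, 0, 0, 0, -4], [1, 0, 0, 0, 4], [0, 1, 0, 0, 4], [0, 0, 1, 0, -5], [0, 0, 0, 1, 2]].

Note the characteristic polynomial does not split into linear factors over ℚ, so A has no Jordan form over ℚ; the rational canonical form exists over any field.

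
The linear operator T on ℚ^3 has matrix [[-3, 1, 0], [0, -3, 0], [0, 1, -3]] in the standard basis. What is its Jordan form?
J = [[-3, 1, 0], [0, -3, 0], [0, 0, -3]]

The characteristic polynomial is det(xI - A) = (x + 3)^3, so the eigenvalues are -3 (algebraic multiplicity 3).

For λ = -3: rank(A + 3I) = 1, rank((A + 3I)^2) = 0. The eigenspace has dimension 3 - 1 = 2, so there are 2 Jordan blocks; the rank sequence gives block sizes [2, 1].

Assembling the blocks gives the Jordan form J above.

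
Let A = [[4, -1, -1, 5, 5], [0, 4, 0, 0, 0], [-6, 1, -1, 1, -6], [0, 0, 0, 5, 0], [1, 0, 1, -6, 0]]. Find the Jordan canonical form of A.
J = [[-1, 1, 0, 0, 0], [0, -1, 0, 0, 0], [0, 0, 4, 0, 0], [0, 0, 0, 5, 1], [0, 0, 0, 0, 5]]

The characteristic polynomial is det(xI - A) = (x - 5)^2(x - 4)(x + 1)^2, so the eigenvalues are -1 (algebraic multiplicity 2), 4 (algebraic multiplicity 1), 5 (algebraic multiplicity 2).

For λ = -1: rank(A + I) = 4, rank((A + I)^2) = 3. The eigenspace has dimension 5 - 4 = 1, so there is 1 Jordan block; the rank sequence gives block sizes [2].

For λ = 4: algebraic multiplicity 1 gives one 1×1 block.

For λ = 5: rank(A - 5I) = 4, rank((A - 5I)^2) = 3. The eigenspace has dimension 5 - 4 = 1, so there is 1 Jordan block; the rank sequence gives block sizes [2].

Assembling the blocks gives the Jordan form J above.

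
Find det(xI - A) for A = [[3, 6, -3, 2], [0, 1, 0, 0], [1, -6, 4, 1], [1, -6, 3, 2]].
xI - A = [[x - 3, -6, 3, -2], [0, x - 1, 0, 0], [-1, 6, x - 4, -1], [-1, 6, -3, x - 2]].

Expanding det(xI - A) along the first row:
det(xI - A) = + (x - 3)·det([[x - 1, 0, 0], [6, x - 4, -1], [6, -3, x - 2]]) - (-6)·det([[0, 0, 0], [-1, x - 4, -1], [-1, -3, x - 2]]) + (3)·det([[0, x - 1, 0], [-1, 6, -1], [-1, 6, x - 2]]) - (-2)·det([[0, x - 1, 0], [-1, 6, x - 4], [-1, 6, -3]]).

Evaluating gives χ_A(x) = x^4 - 10x^3 + 33x^2 - 40x + 16 = (x - 4)^2(x - 1)^2.

χ_A(x) = (x - 4)^2(x - 1)^2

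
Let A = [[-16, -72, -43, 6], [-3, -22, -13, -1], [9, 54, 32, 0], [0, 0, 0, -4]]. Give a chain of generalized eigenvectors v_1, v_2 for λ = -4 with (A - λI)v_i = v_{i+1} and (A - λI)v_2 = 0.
v_1 = [[0, 0, 0, 1]]^T, v_2 = [[6, -1, 0, 0]]^T

We seek v_1 ∈ ker((A + 4I)^2) \ ker(A + 4I), then set v_{i+1} = (A + 4I) v_i.

One such chain is v_1 = [[0, 0, 0, 1]]^T, v_2 = [[6, -1, 0, 0]]^T. Check: (A + 4I) v_2 = [[0, 0, 0, 0]]^T = 0.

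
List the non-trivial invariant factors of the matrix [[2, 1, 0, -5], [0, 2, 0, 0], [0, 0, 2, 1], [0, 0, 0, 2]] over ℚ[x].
(x - 2)^2, (x - 2)^2

The Jordan structure of A has elementary divisors (x - 2)^2, (x - 2)^2. Arranging the block sizes at each eigenvalue in decreasing order and taking row products gives the invariant factors.

Invariant factors (smallest first, each dividing the next): (x - 2)^2, (x - 2)^2.

Check: the last factor (x - 2)^2 is the minimal polynomial, and the product (x - 2)^4 is the characteristic polynomial.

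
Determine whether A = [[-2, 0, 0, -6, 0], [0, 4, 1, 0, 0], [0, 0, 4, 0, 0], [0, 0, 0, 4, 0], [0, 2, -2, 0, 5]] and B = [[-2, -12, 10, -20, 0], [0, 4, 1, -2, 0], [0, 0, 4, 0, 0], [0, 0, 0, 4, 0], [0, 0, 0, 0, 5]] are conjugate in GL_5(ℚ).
Yes.

Two matrices over a field are similar if and only if they have the same invariant factors.

Both A and B have characteristic polynomial (x - 5)(x - 4)^3(x + 2) and minimal polynomial (x - 5)(x - 4)^2(x + 2). Computing further, both have invariant factors x - 4, (x - 5)(x - 4)^2(x + 2). Hence A and B are similar.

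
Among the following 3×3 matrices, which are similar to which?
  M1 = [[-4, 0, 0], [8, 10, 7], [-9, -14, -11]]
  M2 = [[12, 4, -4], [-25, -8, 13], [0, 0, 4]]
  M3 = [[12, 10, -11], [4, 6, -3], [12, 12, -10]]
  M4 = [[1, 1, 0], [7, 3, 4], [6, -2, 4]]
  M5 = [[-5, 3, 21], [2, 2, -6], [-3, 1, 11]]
Characteristic polynomials: χ_{M1} = (x - 3)(x + 4)^2, χ_{M2} = (x - 4)(x - 2)^2, χ_{M3} = (x - 4)(x - 2)^2, χ_{M4} = (x - 4)(x - 2)^2, χ_{M5} = (x - 4)(x - 2)^2.

{M1}: invariant factors (x - 3)(x + 4)^2.

{M2, M3, M4, M5}: invariant factors (x - 4)(x - 2)^2.

Matrices are similar if and only if their invariant-factor lists agree; the partition into similarity classes is {M1}, {M2, M3, M4, M5}.

2 classes: {M1}, {M2, M3, M4, M5}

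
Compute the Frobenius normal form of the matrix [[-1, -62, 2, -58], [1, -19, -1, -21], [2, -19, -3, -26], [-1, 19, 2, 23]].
The invariant factors of A (the non-unit diagonal entries of the Smith normal form of xI - A over ℚ[x]) are (x - 3)^2(x + 3)^2, each dividing the next. The characteristic polynomial is their product, (x - 3)^2(x + 3)^2.

The rational canonical form is the block-diagonal matrix of companion matrices C(f_i):
R = [[0, 0, 0, -81], [1, 0, 0, 0], [0, 1, 0, 18], [0, 0, 1, 0]].

R = [[0, 0, 0, -81], [1, 0, 0, 0], [0, 1, 0, 18], [0, 0, 1, 0]]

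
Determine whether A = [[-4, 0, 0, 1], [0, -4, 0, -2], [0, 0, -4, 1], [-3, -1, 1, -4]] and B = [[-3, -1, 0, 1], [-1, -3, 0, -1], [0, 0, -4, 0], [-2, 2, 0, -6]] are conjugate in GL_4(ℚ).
No.

Both have characteristic polynomial (x + 4)^4, but the minimal polynomial of A is (x + 4)^3 while the minimal polynomial of B is (x + 4)^2. The minimal polynomial is a similarity invariant, so A and B are not similar.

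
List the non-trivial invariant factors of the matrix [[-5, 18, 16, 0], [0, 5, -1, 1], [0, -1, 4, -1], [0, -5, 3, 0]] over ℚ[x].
The Jordan structure of A has elementary divisors (x + 5), (x - 3)^3. Arranging the block sizes at each eigenvalue in decreasing order and taking row products gives the invariant factors.

Invariant factors (smallest first, each dividing the next): (x - 3)^3(x + 5).

Check: the last factor (x - 3)^3(x + 5) is the minimal polynomial, and the product (x - 3)^3(x + 5) is the characteristic polynomial.

(x - 3)^3(x + 5)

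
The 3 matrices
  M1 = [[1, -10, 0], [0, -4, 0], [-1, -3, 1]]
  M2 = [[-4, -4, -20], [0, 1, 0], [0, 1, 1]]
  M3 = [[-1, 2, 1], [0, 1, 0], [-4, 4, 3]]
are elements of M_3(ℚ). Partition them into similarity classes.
2 classes: {M1, M2}, {M3}

Characteristic polynomials: χ_{M1} = (x - 1)^2(x + 4), χ_{M2} = (x - 1)^2(x + 4), χ_{M3} = (x - 1)^3.

{M1, M2}: invariant factors (x - 1)^2(x + 4).

{M3}: invariant factors x - 1, (x - 1)^2.

Matrices are similar if and only if their invariant-factor lists agree; the partition into similarity classes is {M1, M2}, {M3}.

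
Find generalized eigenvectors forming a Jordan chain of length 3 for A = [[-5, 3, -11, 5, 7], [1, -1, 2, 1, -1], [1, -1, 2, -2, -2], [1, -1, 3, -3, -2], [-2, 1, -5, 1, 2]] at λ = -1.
We seek v_1 ∈ ker((A + I)^3) \ ker((A + I)^2), then set v_{i+1} = (A + I) v_i.

One such chain is v_1 = [[-2, 0, 1, 1, 0]]^T, v_2 = [[2, 1, -1, -1, 0]]^T, v_3 = [[1, -1, 0, 0, 1]]^T. Check: (A + I) v_3 = [[0, 0, 0, 0, 0]]^T = 0.

v_1 = [[-2, 0, 1, 1, 0]]^T, v_2 = [[2, 1, -1, -1, 0]]^T, v_3 = [[1, -1, 0, 0, 1]]^T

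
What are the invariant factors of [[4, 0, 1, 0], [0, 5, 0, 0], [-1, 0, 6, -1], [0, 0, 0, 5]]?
The Jordan structure of A has elementary divisors (x - 5)^3, (x - 5). Arranging the block sizes at each eigenvalue in decreasing order and taking row products gives the invariant factors.

Invariant factors (smallest first, each dividing the next): x - 5, (x - 5)^3.

Check: the last factor (x - 5)^3 is the minimal polynomial, and the product (x - 5)^4 is the characteristic polynomial.

x - 5, (x - 5)^3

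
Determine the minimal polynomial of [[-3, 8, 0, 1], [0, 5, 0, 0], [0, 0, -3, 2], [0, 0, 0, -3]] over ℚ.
The characteristic polynomial factors as (x - 5)(x + 3)^3. The minimal polynomial is ∏(x - λ)^{k_λ} where k_λ is the size of the largest Jordan block at λ.

For λ = -3: rank(A + 3I) = 2, and the largest Jordan block has size 2 (the smallest k with rank((A + 3I)^k) = rank((A + 3I)^(k+1))).
For λ = 5: rank(A - 5I) = 3, and the largest Jordan block has size 1 (the smallest k with rank((A - 5I)^k) = rank((A - 5I)^(k+1))).

So m_A(x) = (x - 5)(x + 3)^2.

m_A(x) = (x - 5)(x + 3)^2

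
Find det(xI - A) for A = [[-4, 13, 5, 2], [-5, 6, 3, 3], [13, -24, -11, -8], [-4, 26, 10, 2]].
χ_A(x) = (x + 1)(x + 2)^3

xI - A = [[x + 4, -13, -5, -2], [5, x - 6, -3, -3], [-13, 24, x + 11, 8], [4, -26, -10, x - 2]].

Expanding det(xI - A) along the first row:
det(xI - A) = + (x + 4)·det([[x - 6, -3, -3], [24, x + 11, 8], [-26, -10, x - 2]]) - (-13)·det([[5, -3, -3], [-13, x + 11, 8], [4, -10, x - 2]]) + (-5)·det([[5, x - 6, -3], [-13, 24, 8], [4, -26, x - 2]]) - (-2)·det([[5, x - 6, -3], [-13, 24, x + 11], [4, -26, -10]]).

Evaluating gives χ_A(x) = x^4 + 7x^3 + 18x^2 + 20x + 8 = (x + 1)(x + 2)^3.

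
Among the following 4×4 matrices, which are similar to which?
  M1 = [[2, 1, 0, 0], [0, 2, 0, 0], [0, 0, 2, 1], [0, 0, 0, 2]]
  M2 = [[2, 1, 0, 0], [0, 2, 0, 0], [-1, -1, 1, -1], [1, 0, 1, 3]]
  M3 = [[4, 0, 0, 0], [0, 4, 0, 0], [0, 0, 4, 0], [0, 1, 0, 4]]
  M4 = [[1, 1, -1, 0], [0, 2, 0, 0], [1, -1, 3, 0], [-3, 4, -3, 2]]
Characteristic polynomials: χ_{M1} = (x - 2)^4, χ_{M2} = (x - 2)^4, χ_{M3} = (x - 4)^4, χ_{M4} = (x - 2)^4.

{M1, M2, M4}: invariant factors (x - 2)^2, (x - 2)^2.

{M3}: invariant factors x - 4, x - 4, (x - 4)^2.

Matrices are similar if and only if their invariant-factor lists agree; the partition into similarity classes is {M1, M2, M4}, {M3}.

2 classes: {M1, M2, M4}, {M3}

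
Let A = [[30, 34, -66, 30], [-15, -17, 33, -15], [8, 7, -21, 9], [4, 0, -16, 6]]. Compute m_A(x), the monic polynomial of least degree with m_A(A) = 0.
The characteristic polynomial factors as x^3(x + 2). The minimal polynomial is ∏(x - λ)^{k_λ} where k_λ is the size of the largest Jordan block at λ.

For λ = -2: rank(A + 2I) = 3, and the largest Jordan block has size 1 (the smallest k with rank((A + 2I)^k) = rank((A + 2I)^(k+1))).
For λ = 0: rank(A) = 3, and the largest Jordan block has size 3 (the smallest k with rank(A^k) = rank(A^(k+1))).

So m_A(x) = x^3(x + 2).

m_A(x) = x^3(x + 2)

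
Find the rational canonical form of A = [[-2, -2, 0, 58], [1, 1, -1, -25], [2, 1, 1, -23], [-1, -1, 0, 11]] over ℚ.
R = [[0, 0, 0, 36], [1, 0, 0, 12], [0, 1, 0, -33], [0, 0, 1, 11]]

The invariant factors of A (the non-unit diagonal entries of the Smith normal form of xI - A over ℚ[x]) are (x - 6)(x - 2)(x^2 - 3x - 3), each dividing the next. The characteristic polynomial is their product, (x - 6)(x - 2)(x^2 - 3x - 3).

The rational canonical form is the block-diagonal matrix of companion matrices C(f_i):
R = [[0, 0, 0, 36], [1, 0, 0, 12], [0, 1, 0, -33], [0, 0, 1, 11]].

Note the characteristic polynomial does not split into linear factors over ℚ, so A has no Jordan form over ℚ; the rational canonical form exists over any field.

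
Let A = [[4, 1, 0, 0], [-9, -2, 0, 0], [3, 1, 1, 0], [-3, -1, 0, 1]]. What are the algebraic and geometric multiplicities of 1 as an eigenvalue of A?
The characteristic polynomial is (x - 1)^4, so the factor x - 1 appears with exponent 4: the algebraic multiplicity is 4.

rank(A - I) = 1, so the eigenspace has dimension 4 - 1 = 3: the geometric multiplicity is 3.

Since 3 < 4, A is not diagonalizable.

algebraic multiplicity 4, geometric multiplicity 3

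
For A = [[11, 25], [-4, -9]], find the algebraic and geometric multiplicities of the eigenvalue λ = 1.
The characteristic polynomial is (x - 1)^2, so the factor x - 1 appears with exponent 2: the algebraic multiplicity is 2.

rank(A - I) = 1, so the eigenspace has dimension 2 - 1 = 1: the geometric multiplicity is 1.

Since 1 < 2, A is not diagonalizable.

algebraic multiplicity 2, geometric multiplicity 1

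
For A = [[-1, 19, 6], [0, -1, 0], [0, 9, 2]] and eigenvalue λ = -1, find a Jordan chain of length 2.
v_1 = [[-4, 1, -3]]^T, v_2 = [[1, 0, 0]]^T

We seek v_1 ∈ ker((A + I)^2) \ ker(A + I), then set v_{i+1} = (A + I) v_i.

One such chain is v_1 = [[-4, 1, -3]]^T, v_2 = [[1, 0, 0]]^T. Check: (A + I) v_2 = [[0, 0, 0]]^T = 0.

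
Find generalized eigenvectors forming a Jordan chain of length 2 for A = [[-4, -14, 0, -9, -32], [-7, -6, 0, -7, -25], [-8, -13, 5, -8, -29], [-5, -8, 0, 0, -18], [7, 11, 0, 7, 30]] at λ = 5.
We seek v_1 ∈ ker((A - 5I)^2) \ ker(A - 5I), then set v_{i+1} = (A - 5I) v_i.

One such chain is v_1 = [[-5, -2, -3, -3, 3]]^T, v_2 = [[4, 3, 3, 2, -3]]^T. Check: (A - 5I) v_2 = [[0, 0, 0, 0, 0]]^T = 0.

v_1 = [[-5, -2, -3, -3, 3]]^T, v_2 = [[4, 3, 3, 2, -3]]^T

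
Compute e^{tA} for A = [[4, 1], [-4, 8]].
A has Jordan form J = [[6, 1], [0, 6]] with A = PJP^{-1}, so e^{tA} = P e^{tJ} P^{-1}.

For a Jordan block J_k(λ), e^{tJ_k(λ)} = e^{λt} · (I + tN + t^2 N^2/2! + ... + t^{k-1} N^{k-1}/(k-1)!) where N is the nilpotent superdiagonal part.

Assembling the blocks and conjugating back gives the entries of e^{tA} as shown above.

e^{tA} = [[(1 - 2*t)*e^{6*t}, t*e^{6*t}], [-4*t*e^{6*t}, (2*t + 1)*e^{6*t}]]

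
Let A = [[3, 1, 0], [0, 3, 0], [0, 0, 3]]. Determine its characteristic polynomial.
xI - A = [[x - 3, -1, 0], [0, x - 3, 0], [0, 0, x - 3]].

Expanding det(xI - A) along the first row:
det(xI - A) = + (x - 3)·det([[x - 3, 0], [0, x - 3]]) - (-1)·det([[0, 0], [0, x - 3]]) + (0)·det([[0, x - 3], [0, 0]]).

Evaluating gives χ_A(x) = x^3 - 9x^2 + 27x - 27 = (x - 3)^3.

χ_A(x) = (x - 3)^3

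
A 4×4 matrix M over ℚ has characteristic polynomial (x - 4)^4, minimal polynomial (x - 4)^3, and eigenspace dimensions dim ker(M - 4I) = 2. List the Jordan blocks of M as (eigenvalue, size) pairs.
Jordan blocks: (4, 3), (4, 1)

λ = 4: algebraic multiplicity 4 (exponent in χ_M), largest block size 3 (exponent in m_M), 2 blocks (geometric multiplicity). These force block sizes [3, 1].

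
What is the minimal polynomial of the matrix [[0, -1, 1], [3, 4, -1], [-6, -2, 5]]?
m_A(x) = (x - 3)^2

The characteristic polynomial factors as (x - 3)^3. The minimal polynomial is ∏(x - λ)^{k_λ} where k_λ is the size of the largest Jordan block at λ.

For λ = 3: rank(A - 3I) = 1, and the largest Jordan block has size 2 (the smallest k with rank((A - 3I)^k) = rank((A - 3I)^(k+1))).

So m_A(x) = (x - 3)^2.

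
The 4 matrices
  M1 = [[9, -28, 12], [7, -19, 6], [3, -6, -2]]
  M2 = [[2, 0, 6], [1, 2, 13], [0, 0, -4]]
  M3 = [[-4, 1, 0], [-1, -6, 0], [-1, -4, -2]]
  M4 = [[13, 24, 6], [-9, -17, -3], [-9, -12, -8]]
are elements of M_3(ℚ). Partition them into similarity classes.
3 classes: {M1, M3}, {M2}, {M4}

Characteristic polynomials: χ_{M1} = (x + 2)(x + 5)^2, χ_{M2} = (x - 2)^2(x + 4), χ_{M3} = (x + 2)(x + 5)^2, χ_{M4} = (x + 2)(x + 5)^2.

{M1, M3}: invariant factors (x + 2)(x + 5)^2.

{M2}: invariant factors (x - 2)^2(x + 4).

{M4}: invariant factors x + 5, (x + 2)(x + 5).

Matrices are similar if and only if their invariant-factor lists agree; the partition into similarity classes is {M1, M3}, {M2}, {M4}.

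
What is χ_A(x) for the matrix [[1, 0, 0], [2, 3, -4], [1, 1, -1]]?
χ_A(x) = (x - 1)^3

xI - A = [[x - 1, 0, 0], [-2, x - 3, 4], [-1, -1, x + 1]].

Expanding det(xI - A) along the first row:
det(xI - A) = + (x - 1)·det([[x - 3, 4], [-1, x + 1]]) - (0)·det([[-2, 4], [-1, x + 1]]) + (0)·det([[-2, x - 3], [-1, -1]]).

Evaluating gives χ_A(x) = x^3 - 3x^2 + 3x - 1 = (x - 1)^3.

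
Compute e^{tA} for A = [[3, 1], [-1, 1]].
A has Jordan form J = [[2, 1], [0, 2]] with A = PJP^{-1}, so e^{tA} = P e^{tJ} P^{-1}.

For a Jordan block J_k(λ), e^{tJ_k(λ)} = e^{λt} · (I + tN + t^2 N^2/2! + ... + t^{k-1} N^{k-1}/(k-1)!) where N is the nilpotent superdiagonal part.

Assembling the blocks and conjugating back gives the entries of e^{tA} as shown above.

e^{tA} = [[(t + 1)*e^{2*t}, t*e^{2*t}], [-t*e^{2*t}, (1 - t)*e^{2*t}]]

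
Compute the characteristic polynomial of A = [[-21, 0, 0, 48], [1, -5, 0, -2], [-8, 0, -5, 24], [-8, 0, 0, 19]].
xI - A = [[x + 21, 0, 0, -48], [-1, x + 5, 0, 2], [8, 0, x + 5, -24], [8, 0, 0, x - 19]].

Expanding det(xI - A) along the first row:
det(xI - A) = + (x + 21)·det([[x + 5, 0, 2], [0, x + 5, -24], [0, 0, x - 19]]) - (0)·det([[-1, 0, 2], [8, x + 5, -24], [8, 0, x - 19]]) + (0)·det([[-1, x + 5, 2], [8, 0, -24], [8, 0, x - 19]]) - (-48)·det([[-1, x + 5, 0], [8, 0, x + 5], [8, 0, 0]]).

Evaluating gives χ_A(x) = x^4 + 12x^3 + 30x^2 - 100x - 375 = (x - 3)(x + 5)^3.

χ_A(x) = (x - 3)(x + 5)^3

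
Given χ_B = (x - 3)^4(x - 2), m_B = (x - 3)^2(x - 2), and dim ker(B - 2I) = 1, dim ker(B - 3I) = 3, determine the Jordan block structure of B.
Jordan blocks: (2, 1), (3, 2), (3, 1), (3, 1)

λ = 2: algebraic multiplicity 1 (exponent in χ_B), largest block size 1 (exponent in m_B), 1 block (geometric multiplicity). This forces block sizes [1].
λ = 3: algebraic multiplicity 4 (exponent in χ_B), largest block size 2 (exponent in m_B), 3 blocks (geometric multiplicity). These force block sizes [2, 1, 1].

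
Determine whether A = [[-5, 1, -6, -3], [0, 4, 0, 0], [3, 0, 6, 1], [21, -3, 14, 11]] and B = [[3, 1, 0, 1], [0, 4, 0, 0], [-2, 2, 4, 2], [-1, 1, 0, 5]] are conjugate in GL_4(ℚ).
No.

Both have characteristic polynomial (x - 4)^4 and minimal polynomial (x - 4)^2. But rank(A - 4I) = 2 for A while rank(B - 4I) = 1 for B, so the number of Jordan blocks at λ = 4 differs. A and B are not similar.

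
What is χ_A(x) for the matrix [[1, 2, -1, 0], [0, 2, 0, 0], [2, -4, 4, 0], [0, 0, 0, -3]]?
χ_A(x) = (x - 3)(x - 2)^2(x + 3)

xI - A = [[x - 1, -2, 1, 0], [0, x - 2, 0, 0], [-2, 4, x - 4, 0], [0, 0, 0, x + 3]].

Expanding det(xI - A) along the first row:
det(xI - A) = + (x - 1)·det([[x - 2, 0, 0], [4, x - 4, 0], [0, 0, x + 3]]) - (-2)·det([[0, 0, 0], [-2, x - 4, 0], [0, 0, x + 3]]) + (1)·det([[0, x - 2, 0], [-2, 4, 0], [0, 0, x + 3]]) - (0)·det([[0, x - 2, 0], [-2, 4, x - 4], [0, 0, 0]]).

Evaluating gives χ_A(x) = x^4 - 4x^3 - 5x^2 + 36x - 36 = (x - 3)(x - 2)^2(x + 3).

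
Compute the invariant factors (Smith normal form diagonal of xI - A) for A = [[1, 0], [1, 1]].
The Jordan structure of A has elementary divisors (x - 1)^2. Arranging the block sizes at each eigenvalue in decreasing order and taking row products gives the invariant factors.

Invariant factors (smallest first, each dividing the next): (x - 1)^2.

Check: the last factor (x - 1)^2 is the minimal polynomial, and the product (x - 1)^2 is the characteristic polynomial.

(x - 1)^2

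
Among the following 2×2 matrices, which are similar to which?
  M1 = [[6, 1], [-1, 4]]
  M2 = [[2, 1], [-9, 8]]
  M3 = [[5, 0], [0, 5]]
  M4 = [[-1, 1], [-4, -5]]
3 classes: {M1, M2}, {M3}, {M4}

Characteristic polynomials: χ_{M1} = (x - 5)^2, χ_{M2} = (x - 5)^2, χ_{M3} = (x - 5)^2, χ_{M4} = (x + 3)^2.

{M1, M2}: invariant factors (x - 5)^2.

{M3}: invariant factors x - 5, x - 5.

{M4}: invariant factors (x + 3)^2.

Matrices are similar if and only if their invariant-factor lists agree; the partition into similarity classes is {M1, M2}, {M3}, {M4}.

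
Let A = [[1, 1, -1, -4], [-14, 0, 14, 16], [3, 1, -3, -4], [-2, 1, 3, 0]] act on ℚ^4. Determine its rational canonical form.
R = [[-2, 0, 0, 0], [0, 0, 0, 16], [0, 1, 0, 12], [0, 0, 1, 0]]

The invariant factors of A (the non-unit diagonal entries of the Smith normal form of xI - A over ℚ[x]) are x + 2, (x - 4)(x + 2)^2, each dividing the next. The characteristic polynomial is their product, (x - 4)(x + 2)^3.

The rational canonical form is the block-diagonal matrix of companion matrices C(f_i):
R = [[-2, 0, 0, 0], [0, 0, 0, 16], [0, 1, 0, 12], [0, 0, 1, 0]].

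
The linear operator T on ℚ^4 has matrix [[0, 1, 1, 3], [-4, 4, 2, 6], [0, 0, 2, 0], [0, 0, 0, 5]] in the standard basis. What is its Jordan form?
J = [[2, 1, 0, 0], [0, 2, 0, 0], [0, 0, 2, 0], [0, 0, 0, 5]]

The characteristic polynomial is det(xI - A) = (x - 5)(x - 2)^3, so the eigenvalues are 2 (algebraic multiplicity 3), 5 (algebraic multiplicity 1).

For λ = 2: rank(A - 2I) = 2, rank((A - 2I)^2) = 1. The eigenspace has dimension 4 - 2 = 2, so there are 2 Jordan blocks; the rank sequence gives block sizes [2, 1].

For λ = 5: algebraic multiplicity 1 gives one 1×1 block.

Assembling the blocks gives the Jordan form J above.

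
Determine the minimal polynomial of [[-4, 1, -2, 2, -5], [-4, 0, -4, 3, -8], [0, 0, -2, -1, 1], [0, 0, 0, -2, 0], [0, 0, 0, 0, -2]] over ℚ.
The characteristic polynomial factors as (x + 2)^5. The minimal polynomial is ∏(x - λ)^{k_λ} where k_λ is the size of the largest Jordan block at λ.

For λ = -2: rank(A + 2I) = 3, and the largest Jordan block has size 3 (the smallest k with rank((A + 2I)^k) = rank((A + 2I)^(k+1))).

So m_A(x) = (x + 2)^3.

m_A(x) = (x + 2)^3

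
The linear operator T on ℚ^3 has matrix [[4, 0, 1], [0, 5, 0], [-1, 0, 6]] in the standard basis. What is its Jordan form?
The characteristic polynomial is det(xI - A) = (x - 5)^3, so the eigenvalues are 5 (algebraic multiplicity 3).

For λ = 5: rank(A - 5I) = 1, rank((A - 5I)^2) = 0. The eigenspace has dimension 3 - 1 = 2, so there are 2 Jordan blocks; the rank sequence gives block sizes [2, 1].

Assembling the blocks gives the Jordan form J above.

J = [[5, 1, 0], [0, 5, 0], [0, 0, 5]]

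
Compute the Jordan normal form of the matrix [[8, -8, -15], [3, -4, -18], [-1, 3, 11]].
The characteristic polynomial is det(xI - A) = (x - 5)^3, so the eigenvalues are 5 (algebraic multiplicity 3).

For λ = 5: rank(A - 5I) = 2, rank((A - 5I)^2) = 1, rank((A - 5I)^3) = 0. The eigenspace has dimension 3 - 2 = 1, so there is 1 Jordan block; the rank sequence gives block sizes [3].

Assembling the blocks gives the Jordan form J above.

J = [[5, 1, 0], [0, 5, 1], [0, 0, 5]]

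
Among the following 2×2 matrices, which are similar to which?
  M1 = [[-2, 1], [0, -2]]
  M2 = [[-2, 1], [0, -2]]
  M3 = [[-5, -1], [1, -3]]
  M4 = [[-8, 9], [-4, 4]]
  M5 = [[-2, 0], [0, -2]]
Characteristic polynomials: χ_{M1} = (x + 2)^2, χ_{M2} = (x + 2)^2, χ_{M3} = (x + 4)^2, χ_{M4} = (x + 2)^2, χ_{M5} = (x + 2)^2.

{M1, M2, M4}: invariant factors (x + 2)^2.

{M3}: invariant factors (x + 4)^2.

{M5}: invariant factors x + 2, x + 2.

Matrices are similar if and only if their invariant-factor lists agree; the partition into similarity classes is {M1, M2, M4}, {M3}, {M5}.

3 classes: {M1, M2, M4}, {M3}, {M5}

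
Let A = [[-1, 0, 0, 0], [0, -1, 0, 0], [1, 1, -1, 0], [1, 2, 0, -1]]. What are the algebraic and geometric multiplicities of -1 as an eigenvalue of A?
algebraic multiplicity 4, geometric multiplicity 2

The characteristic polynomial is (x + 1)^4, so the factor x + 1 appears with exponent 4: the algebraic multiplicity is 4.

rank(A + I) = 2, so the eigenspace has dimension 4 - 2 = 2: the geometric multiplicity is 2.

Since 2 < 4, A is not diagonalizable.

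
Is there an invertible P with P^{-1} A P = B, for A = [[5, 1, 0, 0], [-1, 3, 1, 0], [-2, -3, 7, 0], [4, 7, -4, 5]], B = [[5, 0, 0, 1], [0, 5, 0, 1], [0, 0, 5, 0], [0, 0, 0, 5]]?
No.

Both have characteristic polynomial (x - 5)^4, but the minimal polynomial of A is (x - 5)^3 while the minimal polynomial of B is (x - 5)^2. The minimal polynomial is a similarity invariant, so A and B are not similar.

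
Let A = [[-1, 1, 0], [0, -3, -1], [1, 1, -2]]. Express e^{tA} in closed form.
e^{tA} = [[(t^2/2 + t + 1)*e^{-2*t}, t*e^{-2*t}, -t^2*e^{-2*t}/2], [-t^2*e^{-2*t}/2, (1 - t)*e^{-2*t}, t*(t - 2)*e^{-2*t}/2], [t*(t + 2)*e^{-2*t}/2, t*e^{-2*t}, (2 - t^2)*e^{-2*t}/2]]

A has Jordan form J = [[-2, 1, 0], [0, -2, 1], [0, 0, -2]] with A = PJP^{-1}, so e^{tA} = P e^{tJ} P^{-1}.

For a Jordan block J_k(λ), e^{tJ_k(λ)} = e^{λt} · (I + tN + t^2 N^2/2! + ... + t^{k-1} N^{k-1}/(k-1)!) where N is the nilpotent superdiagonal part.

Assembling the blocks and conjugating back gives the entries of e^{tA} as shown above.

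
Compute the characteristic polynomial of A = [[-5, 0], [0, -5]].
χ_A(x) = (x + 5)^2

xI - A = [[x + 5, 0], [0, x + 5]].

Expanding det(xI - A) along the first row:
det(xI - A) = + (x + 5)·det([[x + 5]]) - (0)·det([[0]]).

Evaluating gives χ_A(x) = x^2 + 10x + 25 = (x + 5)^2.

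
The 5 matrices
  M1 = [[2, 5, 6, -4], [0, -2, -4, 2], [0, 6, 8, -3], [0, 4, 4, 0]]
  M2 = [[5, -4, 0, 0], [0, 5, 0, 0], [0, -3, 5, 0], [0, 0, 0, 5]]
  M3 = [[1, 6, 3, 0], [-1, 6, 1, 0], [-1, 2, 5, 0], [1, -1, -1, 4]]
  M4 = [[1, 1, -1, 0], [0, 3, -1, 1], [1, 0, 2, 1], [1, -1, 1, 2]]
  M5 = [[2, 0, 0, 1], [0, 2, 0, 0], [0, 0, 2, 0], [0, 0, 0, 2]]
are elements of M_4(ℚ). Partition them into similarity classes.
4 classes: {M1, M4}, {M2}, {M3}, {M5}

Characteristic polynomials: χ_{M1} = (x - 2)^4, χ_{M2} = (x - 5)^4, χ_{M3} = (x - 4)^4, χ_{M4} = (x - 2)^4, χ_{M5} = (x - 2)^4.

{M1, M4}: invariant factors (x - 2)^2, (x - 2)^2.

{M2}: invariant factors x - 5, x - 5, (x - 5)^2.

{M3}: invariant factors x - 4, (x - 4)^3.

{M5}: invariant factors x - 2, x - 2, (x - 2)^2.

Matrices are similar if and only if their invariant-factor lists agree; the partition into similarity classes is {M1, M4}, {M2}, {M3}, {M5}.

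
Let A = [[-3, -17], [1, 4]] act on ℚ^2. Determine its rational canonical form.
R = [[0, -5], [1, 1]]

The invariant factors of A (the non-unit diagonal entries of the Smith normal form of xI - A over ℚ[x]) are x^2 - x + 5, each dividing the next. The characteristic polynomial is their product, x^2 - x + 5.

The rational canonical form is the block-diagonal matrix of companion matrices C(f_i):
R = [[0, -5], [1, 1]].

Note the characteristic polynomial does not split into linear factors over ℚ, so A has no Jordan form over ℚ; the rational canonical form exists over any field.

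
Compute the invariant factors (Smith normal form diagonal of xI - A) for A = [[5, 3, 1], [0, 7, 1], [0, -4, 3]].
(x - 5)^3

The Jordan structure of A has elementary divisors (x - 5)^3. Arranging the block sizes at each eigenvalue in decreasing order and taking row products gives the invariant factors.

Invariant factors (smallest first, each dividing the next): (x - 5)^3.

Check: the last factor (x - 5)^3 is the minimal polynomial, and the product (x - 5)^3 is the characteristic polynomial.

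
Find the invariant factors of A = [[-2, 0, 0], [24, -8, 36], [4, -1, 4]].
x + 2, (x + 2)^2

The Jordan structure of A has elementary divisors (x + 2)^2, (x + 2). Arranging the block sizes at each eigenvalue in decreasing order and taking row products gives the invariant factors.

Invariant factors (smallest first, each dividing the next): x + 2, (x + 2)^2.

Check: the last factor (x + 2)^2 is the minimal polynomial, and the product (x + 2)^3 is the characteristic polynomial.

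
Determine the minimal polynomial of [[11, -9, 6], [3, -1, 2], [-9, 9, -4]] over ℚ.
m_A(x) = (x - 2)^2

The characteristic polynomial factors as (x - 2)^3. The minimal polynomial is ∏(x - λ)^{k_λ} where k_λ is the size of the largest Jordan block at λ.

For λ = 2: rank(A - 2I) = 1, and the largest Jordan block has size 2 (the smallest k with rank((A - 2I)^k) = rank((A - 2I)^(k+1))).

So m_A(x) = (x - 2)^2.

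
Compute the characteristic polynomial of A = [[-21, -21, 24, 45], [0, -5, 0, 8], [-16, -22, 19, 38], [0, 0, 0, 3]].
xI - A = [[x + 21, 21, -24, -45], [0, x + 5, 0, -8], [16, 22, x - 19, -38], [0, 0, 0, x - 3]].

Expanding det(xI - A) along the first row:
det(xI - A) = + (x + 21)·det([[x + 5, 0, -8], [22, x - 19, -38], [0, 0, x - 3]]) - (21)·det([[0, 0, -8], [16, x - 19, -38], [0, 0, x - 3]]) + (-24)·det([[0, x + 5, -8], [16, 22, -38], [0, 0, x - 3]]) - (-45)·det([[0, x + 5, 0], [16, 22, x - 19], [0, 0, 0]]).

Evaluating gives χ_A(x) = x^4 + 4x^3 - 26x^2 - 60x + 225 = (x - 3)^2(x + 5)^2.

χ_A(x) = (x - 3)^2(x + 5)^2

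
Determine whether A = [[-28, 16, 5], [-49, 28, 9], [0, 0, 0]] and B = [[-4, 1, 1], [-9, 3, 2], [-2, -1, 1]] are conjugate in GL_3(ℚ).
Two matrices over a field are similar if and only if they have the same invariant factors.

Both A and B have characteristic polynomial x^3 and minimal polynomial x^3. Computing further, both have invariant factors x^3. Hence A and B are similar.

Yes.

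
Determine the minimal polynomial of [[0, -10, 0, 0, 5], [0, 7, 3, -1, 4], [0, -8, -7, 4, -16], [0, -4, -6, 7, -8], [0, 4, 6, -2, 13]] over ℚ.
m_A(x) = x(x - 5)^2

The characteristic polynomial factors as x(x - 5)^4. The minimal polynomial is ∏(x - λ)^{k_λ} where k_λ is the size of the largest Jordan block at λ.

For λ = 0: rank(A) = 4, and the largest Jordan block has size 1 (the smallest k with rank(A^k) = rank(A^(k+1))).
For λ = 5: rank(A - 5I) = 2, and the largest Jordan block has size 2 (the smallest k with rank((A - 5I)^k) = rank((A - 5I)^(k+1))).

So m_A(x) = x(x - 5)^2.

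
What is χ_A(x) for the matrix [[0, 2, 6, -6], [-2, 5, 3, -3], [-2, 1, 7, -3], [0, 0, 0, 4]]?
xI - A = [[x, -2, -6, 6], [2, x - 5, -3, 3], [2, -1, x - 7, 3], [0, 0, 0, x - 4]].

Expanding det(xI - A) along the first row:
det(xI - A) = + (x)·det([[x - 5, -3, 3], [-1, x - 7, 3], [0, 0, x - 4]]) - (-2)·det([[2, -3, 3], [2, x - 7, 3], [0, 0, x - 4]]) + (-6)·det([[2, x - 5, 3], [2, -1, 3], [0, 0, x - 4]]) - (6)·det([[2, x - 5, -3], [2, -1, x - 7], [0, 0, 0]]).

Evaluating gives χ_A(x) = x^4 - 16x^3 + 96x^2 - 256x + 256 = (x - 4)^4.

χ_A(x) = (x - 4)^4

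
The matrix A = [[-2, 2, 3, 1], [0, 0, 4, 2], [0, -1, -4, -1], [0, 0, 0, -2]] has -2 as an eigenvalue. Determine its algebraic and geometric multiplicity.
The characteristic polynomial is (x + 2)^4, so the factor x + 2 appears with exponent 4: the algebraic multiplicity is 4.

rank(A + 2I) = 2, so the eigenspace has dimension 4 - 2 = 2: the geometric multiplicity is 2.

Since 2 < 4, A is not diagonalizable.

algebraic multiplicity 4, geometric multiplicity 2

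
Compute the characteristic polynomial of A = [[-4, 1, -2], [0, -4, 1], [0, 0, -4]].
xI - A = [[x + 4, -1, 2], [0, x + 4, -1], [0, 0, x + 4]].

Expanding det(xI - A) along the first row:
det(xI - A) = + (x + 4)·det([[x + 4, -1], [0, x + 4]]) - (-1)·det([[0, -1], [0, x + 4]]) + (2)·det([[0, x + 4], [0, 0]]).

Evaluating gives χ_A(x) = x^3 + 12x^2 + 48x + 64 = (x + 4)^3.

χ_A(x) = (x + 4)^3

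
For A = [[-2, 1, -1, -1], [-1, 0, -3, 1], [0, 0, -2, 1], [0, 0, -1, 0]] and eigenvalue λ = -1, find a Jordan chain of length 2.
We seek v_1 ∈ ker((A + I)^2) \ ker(A + I), then set v_{i+1} = (A + I) v_i.

One such chain is v_1 = [[1, 1, 0, -1]]^T, v_2 = [[1, -1, -1, -1]]^T. Check: (A + I) v_2 = [[0, 0, 0, 0]]^T = 0.

v_1 = [[1, 1, 0, -1]]^T, v_2 = [[1, -1, -1, -1]]^T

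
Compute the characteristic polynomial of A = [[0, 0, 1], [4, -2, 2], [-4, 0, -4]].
χ_A(x) = (x + 2)^3

xI - A = [[x, 0, -1], [-4, x + 2, -2], [4, 0, x + 4]].

Expanding det(xI - A) along the first row:
det(xI - A) = + (x)·det([[x + 2, -2], [0, x + 4]]) - (0)·det([[-4, -2], [4, x + 4]]) + (-1)·det([[-4, x + 2], [4, 0]]).

Evaluating gives χ_A(x) = x^3 + 6x^2 + 12x + 8 = (x + 2)^3.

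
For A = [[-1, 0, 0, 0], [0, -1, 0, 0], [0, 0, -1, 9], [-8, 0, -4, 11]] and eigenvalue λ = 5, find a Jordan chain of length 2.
v_1 = [[0, 0, 8, 5]]^T, v_2 = [[0, 0, -3, -2]]^T

We seek v_1 ∈ ker((A - 5I)^2) \ ker(A - 5I), then set v_{i+1} = (A - 5I) v_i.

One such chain is v_1 = [[0, 0, 8, 5]]^T, v_2 = [[0, 0, -3, -2]]^T. Check: (A - 5I) v_2 = [[0, 0, 0, 0]]^T = 0.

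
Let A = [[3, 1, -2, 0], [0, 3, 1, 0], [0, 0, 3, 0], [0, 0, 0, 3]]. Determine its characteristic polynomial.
xI - A = [[x - 3, -1, 2, 0], [0, x - 3, -1, 0], [0, 0, x - 3, 0], [0, 0, 0, x - 3]].

Expanding det(xI - A) along the first row:
det(xI - A) = + (x - 3)·det([[x - 3, -1, 0], [0, x - 3, 0], [0, 0, x - 3]]) - (-1)·det([[0, -1, 0], [0, x - 3, 0], [0, 0, x - 3]]) + (2)·det([[0, x - 3, 0], [0, 0, 0], [0, 0, x - 3]]) - (0)·det([[0, x - 3, -1], [0, 0, x - 3], [0, 0, 0]]).

Evaluating gives χ_A(x) = x^4 - 12x^3 + 54x^2 - 108x + 81 = (x - 3)^4.

χ_A(x) = (x - 3)^4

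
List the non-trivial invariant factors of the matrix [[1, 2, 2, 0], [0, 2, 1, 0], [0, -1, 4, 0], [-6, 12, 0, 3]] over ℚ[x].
x - 3, (x - 3)^2(x - 1)

The Jordan structure of A has elementary divisors (x - 1), (x - 3)^2, (x - 3). Arranging the block sizes at each eigenvalue in decreasing order and taking row products gives the invariant factors.

Invariant factors (smallest first, each dividing the next): x - 3, (x - 3)^2(x - 1).

Check: the last factor (x - 3)^2(x - 1) is the minimal polynomial, and the product (x - 3)^3(x - 1) is the characteristic polynomial.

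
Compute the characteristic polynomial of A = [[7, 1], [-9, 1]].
χ_A(x) = (x - 4)^2

xI - A = [[x - 7, -1], [9, x - 1]].

Expanding det(xI - A) along the first row:
det(xI - A) = + (x - 7)·det([[x - 1]]) - (-1)·det([[9]]).

Evaluating gives χ_A(x) = x^2 - 8x + 16 = (x - 4)^2.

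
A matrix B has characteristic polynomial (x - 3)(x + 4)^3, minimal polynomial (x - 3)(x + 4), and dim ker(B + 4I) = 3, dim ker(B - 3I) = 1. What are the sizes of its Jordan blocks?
λ = -4: algebraic multiplicity 3 (exponent in χ_B), largest block size 1 (exponent in m_B), 3 blocks (geometric multiplicity). These force block sizes [1, 1, 1].
λ = 3: algebraic multiplicity 1 (exponent in χ_B), largest block size 1 (exponent in m_B), 1 block (geometric multiplicity). This forces block sizes [1].

Jordan blocks: (-4, 1), (-4, 1), (-4, 1), (3, 1)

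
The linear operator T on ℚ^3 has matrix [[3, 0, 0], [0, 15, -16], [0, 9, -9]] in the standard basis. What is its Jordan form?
The characteristic polynomial is det(xI - A) = (x - 3)^3, so the eigenvalues are 3 (algebraic multiplicity 3).

For λ = 3: rank(A - 3I) = 1, rank((A - 3I)^2) = 0. The eigenspace has dimension 3 - 1 = 2, so there are 2 Jordan blocks; the rank sequence gives block sizes [2, 1].

Assembling the blocks gives the Jordan form J above.

J = [[3, 1, 0], [0, 3, 0], [0, 0, 3]]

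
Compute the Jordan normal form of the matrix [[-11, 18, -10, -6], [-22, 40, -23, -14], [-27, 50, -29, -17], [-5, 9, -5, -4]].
J = [[-1, 1, 0, 0], [0, -1, 1, 0], [0, 0, -1, 0], [0, 0, 0, -1]]

The characteristic polynomial is det(xI - A) = (x + 1)^4, so the eigenvalues are -1 (algebraic multiplicity 4).

For λ = -1: rank(A + I) = 2, rank((A + I)^2) = 1, rank((A + I)^3) = 0. The eigenspace has dimension 4 - 2 = 2, so there are 2 Jordan blocks; the rank sequence gives block sizes [3, 1].

Assembling the blocks gives the Jordan form J above.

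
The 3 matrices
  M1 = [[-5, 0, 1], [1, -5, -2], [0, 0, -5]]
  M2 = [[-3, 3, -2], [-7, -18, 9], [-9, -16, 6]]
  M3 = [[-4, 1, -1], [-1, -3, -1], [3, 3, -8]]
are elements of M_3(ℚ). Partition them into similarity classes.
1 class: {M1, M2, M3}

Characteristic polynomials: χ_{M1} = (x + 5)^3, χ_{M2} = (x + 5)^3, χ_{M3} = (x + 5)^3.

{M1, M2, M3}: invariant factors (x + 5)^3.

Matrices are similar if and only if their invariant-factor lists agree; the partition into similarity classes is {M1, M2, M3}.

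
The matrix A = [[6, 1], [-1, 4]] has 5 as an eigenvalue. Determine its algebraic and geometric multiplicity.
The characteristic polynomial is (x - 5)^2, so the factor x - 5 appears with exponent 2: the algebraic multiplicity is 2.

rank(A - 5I) = 1, so the eigenspace has dimension 2 - 1 = 1: the geometric multiplicity is 1.

Since 1 < 2, A is not diagonalizable.

algebraic multiplicity 2, geometric multiplicity 1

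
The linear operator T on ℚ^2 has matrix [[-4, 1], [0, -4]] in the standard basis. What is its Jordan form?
J = [[-4, 1], [0, -4]]

The characteristic polynomial is det(xI - A) = (x + 4)^2, so the eigenvalues are -4 (algebraic multiplicity 2).

For λ = -4: rank(A + 4I) = 1, rank((A + 4I)^2) = 0. The eigenspace has dimension 2 - 1 = 1, so there is 1 Jordan block; the rank sequence gives block sizes [2].

Assembling the blocks gives the Jordan form J above.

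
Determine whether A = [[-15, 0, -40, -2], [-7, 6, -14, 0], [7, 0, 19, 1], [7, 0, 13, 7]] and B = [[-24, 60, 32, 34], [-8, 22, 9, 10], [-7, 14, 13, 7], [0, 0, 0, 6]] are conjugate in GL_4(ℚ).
Two matrices over a field are similar if and only if they have the same invariant factors.

Both A and B have characteristic polynomial (x - 6)^3(x + 1) and minimal polynomial (x - 6)^2(x + 1). Computing further, both have invariant factors x - 6, (x - 6)^2(x + 1). Hence A and B are similar.

Yes.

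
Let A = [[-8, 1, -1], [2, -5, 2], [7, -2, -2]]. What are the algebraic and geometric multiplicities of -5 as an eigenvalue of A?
The characteristic polynomial is (x + 5)^3, so the factor x + 5 appears with exponent 3: the algebraic multiplicity is 3.

rank(A + 5I) = 2, so the eigenspace has dimension 3 - 2 = 1: the geometric multiplicity is 1.

Since 1 < 3, A is not diagonalizable.

algebraic multiplicity 3, geometric multiplicity 1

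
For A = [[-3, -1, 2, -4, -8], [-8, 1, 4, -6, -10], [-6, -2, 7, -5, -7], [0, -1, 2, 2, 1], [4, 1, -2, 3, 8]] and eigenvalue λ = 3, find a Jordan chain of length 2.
v_1 = [[0, 1, 1, 0, 0]]^T, v_2 = [[1, 2, 2, 1, -1]]^T

We seek v_1 ∈ ker((A - 3I)^2) \ ker(A - 3I), then set v_{i+1} = (A - 3I) v_i.

One such chain is v_1 = [[0, 1, 1, 0, 0]]^T, v_2 = [[1, 2, 2, 1, -1]]^T. Check: (A - 3I) v_2 = [[0, 0, 0, 0, 0]]^T = 0.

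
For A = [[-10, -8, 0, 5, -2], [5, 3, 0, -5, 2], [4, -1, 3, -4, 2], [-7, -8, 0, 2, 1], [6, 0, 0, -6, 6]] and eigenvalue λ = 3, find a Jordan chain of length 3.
v_1 = [[-1, 1, 1, 0, 2]]^T, v_2 = [[1, -1, -1, 1, 0]]^T, v_3 = [[0, 0, 1, 0, 0]]^T

We seek v_1 ∈ ker((A - 3I)^3) \ ker((A - 3I)^2), then set v_{i+1} = (A - 3I) v_i.

One such chain is v_1 = [[-1, 1, 1, 0, 2]]^T, v_2 = [[1, -1, -1, 1, 0]]^T, v_3 = [[0, 0, 1, 0, 0]]^T. Check: (A - 3I) v_3 = [[0, 0, 0, 0, 0]]^T = 0.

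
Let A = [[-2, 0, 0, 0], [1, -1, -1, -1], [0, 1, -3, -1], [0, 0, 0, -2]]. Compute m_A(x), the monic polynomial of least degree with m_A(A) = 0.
The characteristic polynomial factors as (x + 2)^4. The minimal polynomial is ∏(x - λ)^{k_λ} where k_λ is the size of the largest Jordan block at λ.

For λ = -2: rank(A + 2I) = 2, and the largest Jordan block has size 3 (the smallest k with rank((A + 2I)^k) = rank((A + 2I)^(k+1))).

So m_A(x) = (x + 2)^3.

m_A(x) = (x + 2)^3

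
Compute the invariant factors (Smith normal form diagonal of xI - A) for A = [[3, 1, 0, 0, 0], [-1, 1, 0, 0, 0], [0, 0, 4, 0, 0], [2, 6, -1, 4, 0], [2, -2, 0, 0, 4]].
The Jordan structure of A has elementary divisors (x - 2)^2, (x - 4)^2, (x - 4). Arranging the block sizes at each eigenvalue in decreasing order and taking row products gives the invariant factors.

Invariant factors (smallest first, each dividing the next): x - 4, (x - 4)^2(x - 2)^2.

Check: the last factor (x - 4)^2(x - 2)^2 is the minimal polynomial, and the product (x - 4)^3(x - 2)^2 is the characteristic polynomial.

x - 4, (x - 4)^2(x - 2)^2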